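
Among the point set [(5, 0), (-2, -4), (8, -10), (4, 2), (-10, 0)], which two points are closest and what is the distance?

Computing all pairwise distances among 5 points:

d((5, 0), (-2, -4)) = 8.0623
d((5, 0), (8, -10)) = 10.4403
d((5, 0), (4, 2)) = 2.2361 <-- minimum
d((5, 0), (-10, 0)) = 15.0
d((-2, -4), (8, -10)) = 11.6619
d((-2, -4), (4, 2)) = 8.4853
d((-2, -4), (-10, 0)) = 8.9443
d((8, -10), (4, 2)) = 12.6491
d((8, -10), (-10, 0)) = 20.5913
d((4, 2), (-10, 0)) = 14.1421

Closest pair: (5, 0) and (4, 2) with distance 2.2361

The closest pair is (5, 0) and (4, 2) with Euclidean distance 2.2361. For 5 points, brute-force pairwise comparison is shown above. For large n, the divide-and-conquer algorithm (sort by x, recurse on halves, check the dividing strip) achieves O(n log n).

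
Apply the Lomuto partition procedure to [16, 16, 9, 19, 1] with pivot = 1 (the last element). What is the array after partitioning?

Lomuto partition with pivot = 1:

Initial array: [16, 16, 9, 19, 1]

arr[0]=16 > 1: no swap
arr[1]=16 > 1: no swap
arr[2]=9 > 1: no swap
arr[3]=19 > 1: no swap

Place pivot at position 0: [1, 16, 9, 19, 16]
Pivot position: 0

After partitioning with pivot 1, the array becomes [1, 16, 9, 19, 16]. The pivot is placed at index 0. All elements to the left of the pivot are <= 1, and all elements to the right are > 1.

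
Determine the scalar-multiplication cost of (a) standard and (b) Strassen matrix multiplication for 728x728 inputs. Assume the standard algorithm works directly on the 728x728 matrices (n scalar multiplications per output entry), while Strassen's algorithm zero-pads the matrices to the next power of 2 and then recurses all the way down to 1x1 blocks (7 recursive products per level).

Matrix multiplication for 728x728 matrices:

Strassen's algorithm requires power-of-2 dimensions. Pad 728x728 to 1024x1024 (next power of 2).

Standard algorithm: 728^3 = 385828352 multiplications
Strassen's algorithm: 7^(log2(1024)) = 7^10 = 282475249 multiplications
Savings: 385828352 - 282475249 = 103353103 multiplications

Standard: 385828352 multiplications (728^3). Strassen: 282475249 multiplications (7^10, after padding to 1024x1024). Strassen reduces 8 recursive multiplications to 7 at each level.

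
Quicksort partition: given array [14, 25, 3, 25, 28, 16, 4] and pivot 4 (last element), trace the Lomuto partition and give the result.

Lomuto partition with pivot = 4:

Initial array: [14, 25, 3, 25, 28, 16, 4]

arr[0]=14 > 4: no swap
arr[1]=25 > 4: no swap
arr[2]=3 <= 4: swap with position 0, array becomes [3, 25, 14, 25, 28, 16, 4]
arr[3]=25 > 4: no swap
arr[4]=28 > 4: no swap
arr[5]=16 > 4: no swap

Place pivot at position 1: [3, 4, 14, 25, 28, 16, 25]
Pivot position: 1

After partitioning with pivot 4, the array becomes [3, 4, 14, 25, 28, 16, 25]. The pivot is placed at index 1. All elements to the left of the pivot are <= 4, and all elements to the right are > 4.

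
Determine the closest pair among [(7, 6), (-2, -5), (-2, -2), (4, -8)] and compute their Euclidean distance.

Computing all pairwise distances among 4 points:

d((7, 6), (-2, -5)) = 14.2127
d((7, 6), (-2, -2)) = 12.0416
d((7, 6), (4, -8)) = 14.3178
d((-2, -5), (-2, -2)) = 3.0 <-- minimum
d((-2, -5), (4, -8)) = 6.7082
d((-2, -2), (4, -8)) = 8.4853

Closest pair: (-2, -5) and (-2, -2) with distance 3.0

The closest pair is (-2, -5) and (-2, -2) with Euclidean distance 3.0. For 4 points, brute-force pairwise comparison is shown above. For large n, the divide-and-conquer algorithm (sort by x, recurse on halves, check the dividing strip) achieves O(n log n).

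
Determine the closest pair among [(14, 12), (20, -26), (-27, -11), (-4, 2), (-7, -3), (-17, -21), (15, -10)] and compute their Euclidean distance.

Computing all pairwise distances among 7 points:

d((14, 12), (20, -26)) = 38.4708
d((14, 12), (-27, -11)) = 47.0106
d((14, 12), (-4, 2)) = 20.5913
d((14, 12), (-7, -3)) = 25.807
d((14, 12), (-17, -21)) = 45.2769
d((14, 12), (15, -10)) = 22.0227
d((20, -26), (-27, -11)) = 49.3356
d((20, -26), (-4, 2)) = 36.8782
d((20, -26), (-7, -3)) = 35.4683
d((20, -26), (-17, -21)) = 37.3363
d((20, -26), (15, -10)) = 16.7631
d((-27, -11), (-4, 2)) = 26.4197
d((-27, -11), (-7, -3)) = 21.5407
d((-27, -11), (-17, -21)) = 14.1421
d((-27, -11), (15, -10)) = 42.0119
d((-4, 2), (-7, -3)) = 5.831 <-- minimum
d((-4, 2), (-17, -21)) = 26.4197
d((-4, 2), (15, -10)) = 22.4722
d((-7, -3), (-17, -21)) = 20.5913
d((-7, -3), (15, -10)) = 23.0868
d((-17, -21), (15, -10)) = 33.8378

Closest pair: (-4, 2) and (-7, -3) with distance 5.831

The closest pair is (-4, 2) and (-7, -3) with Euclidean distance 5.831. For 7 points, brute-force pairwise comparison is shown above. For large n, the divide-and-conquer algorithm (sort by x, recurse on halves, check the dividing strip) achieves O(n log n).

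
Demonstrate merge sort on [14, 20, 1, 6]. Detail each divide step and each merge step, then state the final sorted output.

Merge sort trace:

Split: [14, 20, 1, 6] -> [14, 20] and [1, 6]
  Split: [14, 20] -> [14] and [20]
  Merge: [14] + [20] -> [14, 20]
  Split: [1, 6] -> [1] and [6]
  Merge: [1] + [6] -> [1, 6]
Merge: [14, 20] + [1, 6] -> [1, 6, 14, 20]

Final sorted array: [1, 6, 14, 20]

The merge sort proceeds by recursively splitting the array and merging sorted halves.
After all merges, the sorted array is [1, 6, 14, 20].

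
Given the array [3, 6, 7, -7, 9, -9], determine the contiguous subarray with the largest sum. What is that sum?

Using Kadane's algorithm on [3, 6, 7, -7, 9, -9]:

Scanning through the array:
Position 1 (value 6): max_ending_here = 9, max_so_far = 9
Position 2 (value 7): max_ending_here = 16, max_so_far = 16
Position 3 (value -7): max_ending_here = 9, max_so_far = 16
Position 4 (value 9): max_ending_here = 18, max_so_far = 18
Position 5 (value -9): max_ending_here = 9, max_so_far = 18

Maximum subarray: [3, 6, 7, -7, 9]
Maximum sum: 18

The maximum subarray is [3, 6, 7, -7, 9] with sum 18. This subarray runs from index 0 to index 4.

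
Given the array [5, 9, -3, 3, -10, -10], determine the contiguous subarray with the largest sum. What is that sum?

Using Kadane's algorithm on [5, 9, -3, 3, -10, -10]:

Scanning through the array:
Position 1 (value 9): max_ending_here = 14, max_so_far = 14
Position 2 (value -3): max_ending_here = 11, max_so_far = 14
Position 3 (value 3): max_ending_here = 14, max_so_far = 14
Position 4 (value -10): max_ending_here = 4, max_so_far = 14
Position 5 (value -10): max_ending_here = -6, max_so_far = 14

Maximum subarray: [5, 9]
Maximum sum: 14

The maximum subarray is [5, 9] with sum 14. This subarray runs from index 0 to index 1.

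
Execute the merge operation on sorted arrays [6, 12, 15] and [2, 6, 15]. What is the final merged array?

Merging process:

Compare 6 vs 2: take 2 from right. Merged: [2]
Compare 6 vs 6: take 6 from left. Merged: [2, 6]
Compare 12 vs 6: take 6 from right. Merged: [2, 6, 6]
Compare 12 vs 15: take 12 from left. Merged: [2, 6, 6, 12]
Compare 15 vs 15: take 15 from left. Merged: [2, 6, 6, 12, 15]
Append remaining from right: [15]. Merged: [2, 6, 6, 12, 15, 15]

Final merged array: [2, 6, 6, 12, 15, 15]
Total comparisons: 5

The merged array is [2, 6, 6, 12, 15, 15], requiring 5 comparisons. The merge step runs in O(n) time where n is the total number of elements.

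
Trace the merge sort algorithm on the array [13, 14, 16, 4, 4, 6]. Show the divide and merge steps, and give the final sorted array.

Merge sort trace:

Split: [13, 14, 16, 4, 4, 6] -> [13, 14, 16] and [4, 4, 6]
  Split: [13, 14, 16] -> [13] and [14, 16]
    Split: [14, 16] -> [14] and [16]
    Merge: [14] + [16] -> [14, 16]
  Merge: [13] + [14, 16] -> [13, 14, 16]
  Split: [4, 4, 6] -> [4] and [4, 6]
    Split: [4, 6] -> [4] and [6]
    Merge: [4] + [6] -> [4, 6]
  Merge: [4] + [4, 6] -> [4, 4, 6]
Merge: [13, 14, 16] + [4, 4, 6] -> [4, 4, 6, 13, 14, 16]

Final sorted array: [4, 4, 6, 13, 14, 16]

The merge sort proceeds by recursively splitting the array and merging sorted halves.
After all merges, the sorted array is [4, 4, 6, 13, 14, 16].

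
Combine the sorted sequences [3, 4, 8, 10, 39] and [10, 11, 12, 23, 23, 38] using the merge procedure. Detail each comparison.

Merging process:

Compare 3 vs 10: take 3 from left. Merged: [3]
Compare 4 vs 10: take 4 from left. Merged: [3, 4]
Compare 8 vs 10: take 8 from left. Merged: [3, 4, 8]
Compare 10 vs 10: take 10 from left. Merged: [3, 4, 8, 10]
Compare 39 vs 10: take 10 from right. Merged: [3, 4, 8, 10, 10]
Compare 39 vs 11: take 11 from right. Merged: [3, 4, 8, 10, 10, 11]
Compare 39 vs 12: take 12 from right. Merged: [3, 4, 8, 10, 10, 11, 12]
Compare 39 vs 23: take 23 from right. Merged: [3, 4, 8, 10, 10, 11, 12, 23]
Compare 39 vs 23: take 23 from right. Merged: [3, 4, 8, 10, 10, 11, 12, 23, 23]
Compare 39 vs 38: take 38 from right. Merged: [3, 4, 8, 10, 10, 11, 12, 23, 23, 38]
Append remaining from left: [39]. Merged: [3, 4, 8, 10, 10, 11, 12, 23, 23, 38, 39]

Final merged array: [3, 4, 8, 10, 10, 11, 12, 23, 23, 38, 39]
Total comparisons: 10

The merged array is [3, 4, 8, 10, 10, 11, 12, 23, 23, 38, 39], requiring 10 comparisons. The merge step runs in O(n) time where n is the total number of elements.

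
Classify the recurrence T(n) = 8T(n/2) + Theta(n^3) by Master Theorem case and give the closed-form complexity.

Master Theorem for T(n) = 8T(n/2) + O(n^3):

a = 8, b = 2, c = 3
log_b(a) = log_2(8) = 3.0000

Case 2: c = 3 = log_2(8) = 3.0000
T(n) = O(n^3 log n) = O(n^3 log n)

For T(n) = 8T(n/2) + O(n^3): log_2(8) = 3.0000. This is Case 2 of the Master Theorem (c = log_b(a), equal work at all levels), giving O(n^3 log n).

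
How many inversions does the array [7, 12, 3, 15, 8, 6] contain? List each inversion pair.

Finding inversions in [7, 12, 3, 15, 8, 6]:

(0, 2): arr[0]=7 > arr[2]=3
(0, 5): arr[0]=7 > arr[5]=6
(1, 2): arr[1]=12 > arr[2]=3
(1, 4): arr[1]=12 > arr[4]=8
(1, 5): arr[1]=12 > arr[5]=6
(3, 4): arr[3]=15 > arr[4]=8
(3, 5): arr[3]=15 > arr[5]=6
(4, 5): arr[4]=8 > arr[5]=6

Total inversions: 8

The array has 8 inversion(s): (0,2), (0,5), (1,2), (1,4), (1,5), (3,4), (3,5), (4,5). Each pair (i,j) satisfies i < j and arr[i] > arr[j].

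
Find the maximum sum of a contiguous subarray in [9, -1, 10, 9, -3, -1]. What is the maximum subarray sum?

Using Kadane's algorithm on [9, -1, 10, 9, -3, -1]:

Scanning through the array:
Position 1 (value -1): max_ending_here = 8, max_so_far = 9
Position 2 (value 10): max_ending_here = 18, max_so_far = 18
Position 3 (value 9): max_ending_here = 27, max_so_far = 27
Position 4 (value -3): max_ending_here = 24, max_so_far = 27
Position 5 (value -1): max_ending_here = 23, max_so_far = 27

Maximum subarray: [9, -1, 10, 9]
Maximum sum: 27

The maximum subarray is [9, -1, 10, 9] with sum 27. This subarray runs from index 0 to index 3.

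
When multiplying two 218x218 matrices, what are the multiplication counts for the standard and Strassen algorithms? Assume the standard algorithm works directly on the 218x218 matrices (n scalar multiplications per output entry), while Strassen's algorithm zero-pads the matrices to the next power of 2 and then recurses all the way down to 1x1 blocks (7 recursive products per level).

Matrix multiplication for 218x218 matrices:

Strassen's algorithm requires power-of-2 dimensions. Pad 218x218 to 256x256 (next power of 2).

Standard algorithm: 218^3 = 10360232 multiplications
Strassen's algorithm: 7^(log2(256)) = 7^8 = 5764801 multiplications
Savings: 10360232 - 5764801 = 4595431 multiplications

Standard: 10360232 multiplications (218^3). Strassen: 5764801 multiplications (7^8, after padding to 256x256). Strassen reduces 8 recursive multiplications to 7 at each level.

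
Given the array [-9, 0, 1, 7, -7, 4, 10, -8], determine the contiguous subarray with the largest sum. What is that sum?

Using Kadane's algorithm on [-9, 0, 1, 7, -7, 4, 10, -8]:

Scanning through the array:
Position 1 (value 0): max_ending_here = 0, max_so_far = 0
Position 2 (value 1): max_ending_here = 1, max_so_far = 1
Position 3 (value 7): max_ending_here = 8, max_so_far = 8
Position 4 (value -7): max_ending_here = 1, max_so_far = 8
Position 5 (value 4): max_ending_here = 5, max_so_far = 8
Position 6 (value 10): max_ending_here = 15, max_so_far = 15
Position 7 (value -8): max_ending_here = 7, max_so_far = 15

Maximum subarray: [0, 1, 7, -7, 4, 10]
Maximum sum: 15

The maximum subarray is [0, 1, 7, -7, 4, 10] with sum 15. This subarray runs from index 1 to index 6.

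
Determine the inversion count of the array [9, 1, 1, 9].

Finding inversions in [9, 1, 1, 9]:

(0, 1): arr[0]=9 > arr[1]=1
(0, 2): arr[0]=9 > arr[2]=1

Total inversions: 2

The array has 2 inversion(s): (0,1), (0,2). Each pair (i,j) satisfies i < j and arr[i] > arr[j].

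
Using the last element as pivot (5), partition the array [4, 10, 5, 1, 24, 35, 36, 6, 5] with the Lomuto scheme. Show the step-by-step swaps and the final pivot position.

Lomuto partition with pivot = 5:

Initial array: [4, 10, 5, 1, 24, 35, 36, 6, 5]

arr[0]=4 <= 5: swap with position 0, array becomes [4, 10, 5, 1, 24, 35, 36, 6, 5]
arr[1]=10 > 5: no swap
arr[2]=5 <= 5: swap with position 1, array becomes [4, 5, 10, 1, 24, 35, 36, 6, 5]
arr[3]=1 <= 5: swap with position 2, array becomes [4, 5, 1, 10, 24, 35, 36, 6, 5]
arr[4]=24 > 5: no swap
arr[5]=35 > 5: no swap
arr[6]=36 > 5: no swap
arr[7]=6 > 5: no swap

Place pivot at position 3: [4, 5, 1, 5, 24, 35, 36, 6, 10]
Pivot position: 3

After partitioning with pivot 5, the array becomes [4, 5, 1, 5, 24, 35, 36, 6, 10]. The pivot is placed at index 3. All elements to the left of the pivot are <= 5, and all elements to the right are > 5.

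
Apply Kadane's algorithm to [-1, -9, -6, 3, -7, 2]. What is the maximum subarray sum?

Using Kadane's algorithm on [-1, -9, -6, 3, -7, 2]:

Scanning through the array:
Position 1 (value -9): max_ending_here = -9, max_so_far = -1
Position 2 (value -6): max_ending_here = -6, max_so_far = -1
Position 3 (value 3): max_ending_here = 3, max_so_far = 3
Position 4 (value -7): max_ending_here = -4, max_so_far = 3
Position 5 (value 2): max_ending_here = 2, max_so_far = 3

Maximum subarray: [3]
Maximum sum: 3

The maximum subarray is [3] with sum 3. This subarray runs from index 3 to index 3.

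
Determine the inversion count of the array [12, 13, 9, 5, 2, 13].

Finding inversions in [12, 13, 9, 5, 2, 13]:

(0, 2): arr[0]=12 > arr[2]=9
(0, 3): arr[0]=12 > arr[3]=5
(0, 4): arr[0]=12 > arr[4]=2
(1, 2): arr[1]=13 > arr[2]=9
(1, 3): arr[1]=13 > arr[3]=5
(1, 4): arr[1]=13 > arr[4]=2
(2, 3): arr[2]=9 > arr[3]=5
(2, 4): arr[2]=9 > arr[4]=2
(3, 4): arr[3]=5 > arr[4]=2

Total inversions: 9

The array has 9 inversion(s): (0,2), (0,3), (0,4), (1,2), (1,3), (1,4), (2,3), (2,4), (3,4). Each pair (i,j) satisfies i < j and arr[i] > arr[j].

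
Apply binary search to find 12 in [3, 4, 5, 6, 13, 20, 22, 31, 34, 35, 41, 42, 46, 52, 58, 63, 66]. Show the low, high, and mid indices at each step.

Binary search for 12 in [3, 4, 5, 6, 13, 20, 22, 31, 34, 35, 41, 42, 46, 52, 58, 63, 66]:

lo=0, hi=16, mid=8, arr[mid]=34 -> 34 > 12, search left half
lo=0, hi=7, mid=3, arr[mid]=6 -> 6 < 12, search right half
lo=4, hi=7, mid=5, arr[mid]=20 -> 20 > 12, search left half
lo=4, hi=4, mid=4, arr[mid]=13 -> 13 > 12, search left half
lo=4 > hi=3, target 12 not found

Binary search determines that 12 is not in the array after 4 comparisons. The search space was exhausted without finding the target.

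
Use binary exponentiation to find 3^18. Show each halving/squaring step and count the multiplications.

Computing 3^18 by squaring (build up from 3^1; each line after the first costs one multiplication):

3^1 = 3
3^2 = (3^1)^2 = 3^2 = 9
3^4 = (3^2)^2 = 9^2 = 81
3^8 = (3^4)^2 = 81^2 = 6561
3^9 = 3 * 3^8 = 3 * 6561 = 19683
3^18 = (3^9)^2 = 19683^2 = 387420489

Result: 387420489
Multiplications needed: 5 (5 lines after 3^1)

3^18 = 387420489. Using exponentiation by squaring, this requires 5 multiplications. The key idea: if the exponent is even, square the half-power; if odd, multiply by the base once.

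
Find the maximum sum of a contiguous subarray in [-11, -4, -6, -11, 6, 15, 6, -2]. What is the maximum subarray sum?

Using Kadane's algorithm on [-11, -4, -6, -11, 6, 15, 6, -2]:

Scanning through the array:
Position 1 (value -4): max_ending_here = -4, max_so_far = -4
Position 2 (value -6): max_ending_here = -6, max_so_far = -4
Position 3 (value -11): max_ending_here = -11, max_so_far = -4
Position 4 (value 6): max_ending_here = 6, max_so_far = 6
Position 5 (value 15): max_ending_here = 21, max_so_far = 21
Position 6 (value 6): max_ending_here = 27, max_so_far = 27
Position 7 (value -2): max_ending_here = 25, max_so_far = 27

Maximum subarray: [6, 15, 6]
Maximum sum: 27

The maximum subarray is [6, 15, 6] with sum 27. This subarray runs from index 4 to index 6.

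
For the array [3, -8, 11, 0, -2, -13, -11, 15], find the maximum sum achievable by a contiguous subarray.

Using Kadane's algorithm on [3, -8, 11, 0, -2, -13, -11, 15]:

Scanning through the array:
Position 1 (value -8): max_ending_here = -5, max_so_far = 3
Position 2 (value 11): max_ending_here = 11, max_so_far = 11
Position 3 (value 0): max_ending_here = 11, max_so_far = 11
Position 4 (value -2): max_ending_here = 9, max_so_far = 11
Position 5 (value -13): max_ending_here = -4, max_so_far = 11
Position 6 (value -11): max_ending_here = -11, max_so_far = 11
Position 7 (value 15): max_ending_here = 15, max_so_far = 15

Maximum subarray: [15]
Maximum sum: 15

The maximum subarray is [15] with sum 15. This subarray runs from index 7 to index 7.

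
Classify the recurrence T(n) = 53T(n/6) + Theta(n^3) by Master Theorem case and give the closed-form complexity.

Master Theorem for T(n) = 53T(n/6) + O(n^3):

a = 53, b = 6, c = 3
log_b(a) = log_6(53) = 2.2159

Case 3: c = 3 > log_6(53) = 2.2159
T(n) = O(n^3) = O(n^3)

For T(n) = 53T(n/6) + O(n^3): log_6(53) = 2.2159. This is Case 3 of the Master Theorem (c > log_b(a), work dominated by root), giving O(n^3).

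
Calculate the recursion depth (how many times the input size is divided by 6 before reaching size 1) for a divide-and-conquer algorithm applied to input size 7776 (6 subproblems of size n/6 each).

For divide and conquer with division factor 6:

Problem sizes at each level:
Level 0: 7776
Level 1: 1296
Level 2: 216
Level 3: 36
Level 4: 6
Level 5: 1

The root is level 0 and the size-1 base case is level 5 (the tree spans levels 0 through 5, i.e. 6 levels counting the root), so the depth is the number of divisions: log_6(7776) = 5

The recursion tree depth is log_6(7776) = 5. At each level, the problem size is divided by 6, so it takes 5 divisions to reduce to a base case of size 1. The algorithm makes 6 recursive calls at each level.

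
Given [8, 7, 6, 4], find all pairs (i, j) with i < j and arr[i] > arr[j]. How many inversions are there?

Finding inversions in [8, 7, 6, 4]:

(0, 1): arr[0]=8 > arr[1]=7
(0, 2): arr[0]=8 > arr[2]=6
(0, 3): arr[0]=8 > arr[3]=4
(1, 2): arr[1]=7 > arr[2]=6
(1, 3): arr[1]=7 > arr[3]=4
(2, 3): arr[2]=6 > arr[3]=4

Total inversions: 6

The array has 6 inversion(s): (0,1), (0,2), (0,3), (1,2), (1,3), (2,3). Each pair (i,j) satisfies i < j and arr[i] > arr[j].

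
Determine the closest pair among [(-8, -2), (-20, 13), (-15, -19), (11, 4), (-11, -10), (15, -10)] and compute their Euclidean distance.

Computing all pairwise distances among 6 points:

d((-8, -2), (-20, 13)) = 19.2094
d((-8, -2), (-15, -19)) = 18.3848
d((-8, -2), (11, 4)) = 19.9249
d((-8, -2), (-11, -10)) = 8.544 <-- minimum
d((-8, -2), (15, -10)) = 24.3516
d((-20, 13), (-15, -19)) = 32.3883
d((-20, 13), (11, 4)) = 32.28
d((-20, 13), (-11, -10)) = 24.6982
d((-20, 13), (15, -10)) = 41.8808
d((-15, -19), (11, 4)) = 34.7131
d((-15, -19), (-11, -10)) = 9.8489
d((-15, -19), (15, -10)) = 31.3209
d((11, 4), (-11, -10)) = 26.0768
d((11, 4), (15, -10)) = 14.5602
d((-11, -10), (15, -10)) = 26.0

Closest pair: (-8, -2) and (-11, -10) with distance 8.544

The closest pair is (-8, -2) and (-11, -10) with Euclidean distance 8.544. For 6 points, brute-force pairwise comparison is shown above. For large n, the divide-and-conquer algorithm (sort by x, recurse on halves, check the dividing strip) achieves O(n log n).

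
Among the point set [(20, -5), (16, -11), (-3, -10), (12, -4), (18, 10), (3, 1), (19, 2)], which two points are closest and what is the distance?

Computing all pairwise distances among 7 points:

d((20, -5), (16, -11)) = 7.2111
d((20, -5), (-3, -10)) = 23.5372
d((20, -5), (12, -4)) = 8.0623
d((20, -5), (18, 10)) = 15.1327
d((20, -5), (3, 1)) = 18.0278
d((20, -5), (19, 2)) = 7.0711 <-- minimum
d((16, -11), (-3, -10)) = 19.0263
d((16, -11), (12, -4)) = 8.0623
d((16, -11), (18, 10)) = 21.095
d((16, -11), (3, 1)) = 17.6918
d((16, -11), (19, 2)) = 13.3417
d((-3, -10), (12, -4)) = 16.1555
d((-3, -10), (18, 10)) = 29.0
d((-3, -10), (3, 1)) = 12.53
d((-3, -10), (19, 2)) = 25.0599
d((12, -4), (18, 10)) = 15.2315
d((12, -4), (3, 1)) = 10.2956
d((12, -4), (19, 2)) = 9.2195
d((18, 10), (3, 1)) = 17.4929
d((18, 10), (19, 2)) = 8.0623
d((3, 1), (19, 2)) = 16.0312

Closest pair: (20, -5) and (19, 2) with distance 7.0711

The closest pair is (20, -5) and (19, 2) with Euclidean distance 7.0711. For 7 points, brute-force pairwise comparison is shown above. For large n, the divide-and-conquer algorithm (sort by x, recurse on halves, check the dividing strip) achieves O(n log n).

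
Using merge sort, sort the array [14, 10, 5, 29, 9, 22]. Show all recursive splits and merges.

Merge sort trace:

Split: [14, 10, 5, 29, 9, 22] -> [14, 10, 5] and [29, 9, 22]
  Split: [14, 10, 5] -> [14] and [10, 5]
    Split: [10, 5] -> [10] and [5]
    Merge: [10] + [5] -> [5, 10]
  Merge: [14] + [5, 10] -> [5, 10, 14]
  Split: [29, 9, 22] -> [29] and [9, 22]
    Split: [9, 22] -> [9] and [22]
    Merge: [9] + [22] -> [9, 22]
  Merge: [29] + [9, 22] -> [9, 22, 29]
Merge: [5, 10, 14] + [9, 22, 29] -> [5, 9, 10, 14, 22, 29]

Final sorted array: [5, 9, 10, 14, 22, 29]

The merge sort proceeds by recursively splitting the array and merging sorted halves.
After all merges, the sorted array is [5, 9, 10, 14, 22, 29].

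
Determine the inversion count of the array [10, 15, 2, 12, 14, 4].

Finding inversions in [10, 15, 2, 12, 14, 4]:

(0, 2): arr[0]=10 > arr[2]=2
(0, 5): arr[0]=10 > arr[5]=4
(1, 2): arr[1]=15 > arr[2]=2
(1, 3): arr[1]=15 > arr[3]=12
(1, 4): arr[1]=15 > arr[4]=14
(1, 5): arr[1]=15 > arr[5]=4
(3, 5): arr[3]=12 > arr[5]=4
(4, 5): arr[4]=14 > arr[5]=4

Total inversions: 8

The array has 8 inversion(s): (0,2), (0,5), (1,2), (1,3), (1,4), (1,5), (3,5), (4,5). Each pair (i,j) satisfies i < j and arr[i] > arr[j].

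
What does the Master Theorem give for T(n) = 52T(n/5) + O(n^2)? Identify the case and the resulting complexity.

Master Theorem for T(n) = 52T(n/5) + O(n^2):

a = 52, b = 5, c = 2
log_b(a) = log_5(52) = 2.4550

Case 1: c = 2 < log_5(52) = 2.4550
T(n) = O(n^(log_5 52))

For T(n) = 52T(n/5) + O(n^2): log_5(52) = 2.4550. This is Case 1 of the Master Theorem (c < log_b(a), work dominated by leaves), giving O(n^(log_5 52)).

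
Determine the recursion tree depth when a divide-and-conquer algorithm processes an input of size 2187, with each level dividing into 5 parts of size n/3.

For divide and conquer with division factor 3:

Problem sizes at each level:
Level 0: 2187
Level 1: 729
Level 2: 243
Level 3: 81
Level 4: 27
Level 5: 9
Level 6: 3
Level 7: 1

The root is level 0 and the size-1 base case is level 7 (the tree spans levels 0 through 7, i.e. 8 levels counting the root), so the depth is the number of divisions: log_3(2187) = 7

The recursion tree depth is log_3(2187) = 7. At each level, the problem size is divided by 3, so it takes 7 divisions to reduce to a base case of size 1. The algorithm makes 5 recursive calls at each level.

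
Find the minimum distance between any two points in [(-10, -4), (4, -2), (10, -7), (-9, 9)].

Computing all pairwise distances among 4 points:

d((-10, -4), (4, -2)) = 14.1421
d((-10, -4), (10, -7)) = 20.2237
d((-10, -4), (-9, 9)) = 13.0384
d((4, -2), (10, -7)) = 7.8102 <-- minimum
d((4, -2), (-9, 9)) = 17.0294
d((10, -7), (-9, 9)) = 24.8395

Closest pair: (4, -2) and (10, -7) with distance 7.8102

The closest pair is (4, -2) and (10, -7) with Euclidean distance 7.8102. For 4 points, brute-force pairwise comparison is shown above. For large n, the divide-and-conquer algorithm (sort by x, recurse on halves, check the dividing strip) achieves O(n log n).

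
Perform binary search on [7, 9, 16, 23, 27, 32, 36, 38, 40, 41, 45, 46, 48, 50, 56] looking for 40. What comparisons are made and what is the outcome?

Binary search for 40 in [7, 9, 16, 23, 27, 32, 36, 38, 40, 41, 45, 46, 48, 50, 56]:

lo=0, hi=14, mid=7, arr[mid]=38 -> 38 < 40, search right half
lo=8, hi=14, mid=11, arr[mid]=46 -> 46 > 40, search left half
lo=8, hi=10, mid=9, arr[mid]=41 -> 41 > 40, search left half
lo=8, hi=8, mid=8, arr[mid]=40 -> Found target at index 8!

Binary search finds 40 at index 8 after 4 comparisons. The search repeatedly halves the search space by comparing with the middle element.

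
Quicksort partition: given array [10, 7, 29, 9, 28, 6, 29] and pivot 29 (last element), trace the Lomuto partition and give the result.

Lomuto partition with pivot = 29:

Initial array: [10, 7, 29, 9, 28, 6, 29]

arr[0]=10 <= 29: swap with position 0, array becomes [10, 7, 29, 9, 28, 6, 29]
arr[1]=7 <= 29: swap with position 1, array becomes [10, 7, 29, 9, 28, 6, 29]
arr[2]=29 <= 29: swap with position 2, array becomes [10, 7, 29, 9, 28, 6, 29]
arr[3]=9 <= 29: swap with position 3, array becomes [10, 7, 29, 9, 28, 6, 29]
arr[4]=28 <= 29: swap with position 4, array becomes [10, 7, 29, 9, 28, 6, 29]
arr[5]=6 <= 29: swap with position 5, array becomes [10, 7, 29, 9, 28, 6, 29]

Place pivot at position 6: [10, 7, 29, 9, 28, 6, 29]
Pivot position: 6

After partitioning with pivot 29, the array becomes [10, 7, 29, 9, 28, 6, 29]. The pivot is placed at index 6. All elements to the left of the pivot are <= 29, and all elements to the right are > 29.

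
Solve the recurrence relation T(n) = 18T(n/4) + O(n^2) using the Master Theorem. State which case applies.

Master Theorem for T(n) = 18T(n/4) + O(n^2):

a = 18, b = 4, c = 2
log_b(a) = log_4(18) = 2.0850

Case 1: c = 2 < log_4(18) = 2.0850
T(n) = O(n^(log_4 18))

For T(n) = 18T(n/4) + O(n^2): log_4(18) = 2.0850. This is Case 1 of the Master Theorem (c < log_b(a), work dominated by leaves), giving O(n^(log_4 18)).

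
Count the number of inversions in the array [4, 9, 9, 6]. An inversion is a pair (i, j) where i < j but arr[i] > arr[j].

Finding inversions in [4, 9, 9, 6]:

(1, 3): arr[1]=9 > arr[3]=6
(2, 3): arr[2]=9 > arr[3]=6

Total inversions: 2

The array has 2 inversion(s): (1,3), (2,3). Each pair (i,j) satisfies i < j and arr[i] > arr[j].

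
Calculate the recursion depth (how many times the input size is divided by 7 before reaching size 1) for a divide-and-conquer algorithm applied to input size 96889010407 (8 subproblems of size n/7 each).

For divide and conquer with division factor 7:

Problem sizes at each level:
Level 0: 96889010407
Level 1: 13841287201
Level 2: 1977326743
Level 3: 282475249
Level 4: 40353607
Level 5: 5764801
Level 6: 823543
Level 7: 117649
Level 8: 16807
Level 9: 2401
Level 10: 343
Level 11: 49
Level 12: 7
Level 13: 1

The root is level 0 and the size-1 base case is level 13 (the tree spans levels 0 through 13, i.e. 14 levels counting the root), so the depth is the number of divisions: log_7(96889010407) = 13

The recursion tree depth is log_7(96889010407) = 13. At each level, the problem size is divided by 7, so it takes 13 divisions to reduce to a base case of size 1. The algorithm makes 8 recursive calls at each level.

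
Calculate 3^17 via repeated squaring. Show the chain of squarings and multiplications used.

Computing 3^17 by squaring (build up from 3^1; each line after the first costs one multiplication):

3^1 = 3
3^2 = (3^1)^2 = 3^2 = 9
3^4 = (3^2)^2 = 9^2 = 81
3^8 = (3^4)^2 = 81^2 = 6561
3^16 = (3^8)^2 = 6561^2 = 43046721
3^17 = 3 * 3^16 = 3 * 43046721 = 129140163

Result: 129140163
Multiplications needed: 5 (5 lines after 3^1)

3^17 = 129140163. Using exponentiation by squaring, this requires 5 multiplications. The key idea: if the exponent is even, square the half-power; if odd, multiply by the base once.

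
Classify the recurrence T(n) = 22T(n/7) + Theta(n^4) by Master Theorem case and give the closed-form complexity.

Master Theorem for T(n) = 22T(n/7) + O(n^4):

a = 22, b = 7, c = 4
log_b(a) = log_7(22) = 1.5885

Case 3: c = 4 > log_7(22) = 1.5885
T(n) = O(n^4) = O(n^4)

For T(n) = 22T(n/7) + O(n^4): log_7(22) = 1.5885. This is Case 3 of the Master Theorem (c > log_b(a), work dominated by root), giving O(n^4).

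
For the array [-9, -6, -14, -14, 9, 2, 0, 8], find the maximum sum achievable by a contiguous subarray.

Using Kadane's algorithm on [-9, -6, -14, -14, 9, 2, 0, 8]:

Scanning through the array:
Position 1 (value -6): max_ending_here = -6, max_so_far = -6
Position 2 (value -14): max_ending_here = -14, max_so_far = -6
Position 3 (value -14): max_ending_here = -14, max_so_far = -6
Position 4 (value 9): max_ending_here = 9, max_so_far = 9
Position 5 (value 2): max_ending_here = 11, max_so_far = 11
Position 6 (value 0): max_ending_here = 11, max_so_far = 11
Position 7 (value 8): max_ending_here = 19, max_so_far = 19

Maximum subarray: [9, 2, 0, 8]
Maximum sum: 19

The maximum subarray is [9, 2, 0, 8] with sum 19. This subarray runs from index 4 to index 7.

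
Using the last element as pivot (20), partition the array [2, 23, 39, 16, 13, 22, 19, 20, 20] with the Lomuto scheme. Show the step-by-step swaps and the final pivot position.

Lomuto partition with pivot = 20:

Initial array: [2, 23, 39, 16, 13, 22, 19, 20, 20]

arr[0]=2 <= 20: swap with position 0, array becomes [2, 23, 39, 16, 13, 22, 19, 20, 20]
arr[1]=23 > 20: no swap
arr[2]=39 > 20: no swap
arr[3]=16 <= 20: swap with position 1, array becomes [2, 16, 39, 23, 13, 22, 19, 20, 20]
arr[4]=13 <= 20: swap with position 2, array becomes [2, 16, 13, 23, 39, 22, 19, 20, 20]
arr[5]=22 > 20: no swap
arr[6]=19 <= 20: swap with position 3, array becomes [2, 16, 13, 19, 39, 22, 23, 20, 20]
arr[7]=20 <= 20: swap with position 4, array becomes [2, 16, 13, 19, 20, 22, 23, 39, 20]

Place pivot at position 5: [2, 16, 13, 19, 20, 20, 23, 39, 22]
Pivot position: 5

After partitioning with pivot 20, the array becomes [2, 16, 13, 19, 20, 20, 23, 39, 22]. The pivot is placed at index 5. All elements to the left of the pivot are <= 20, and all elements to the right are > 20.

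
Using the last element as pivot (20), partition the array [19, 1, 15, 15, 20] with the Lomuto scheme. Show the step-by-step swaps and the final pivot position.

Lomuto partition with pivot = 20:

Initial array: [19, 1, 15, 15, 20]

arr[0]=19 <= 20: swap with position 0, array becomes [19, 1, 15, 15, 20]
arr[1]=1 <= 20: swap with position 1, array becomes [19, 1, 15, 15, 20]
arr[2]=15 <= 20: swap with position 2, array becomes [19, 1, 15, 15, 20]
arr[3]=15 <= 20: swap with position 3, array becomes [19, 1, 15, 15, 20]

Place pivot at position 4: [19, 1, 15, 15, 20]
Pivot position: 4

After partitioning with pivot 20, the array becomes [19, 1, 15, 15, 20]. The pivot is placed at index 4. All elements to the left of the pivot are <= 20, and all elements to the right are > 20.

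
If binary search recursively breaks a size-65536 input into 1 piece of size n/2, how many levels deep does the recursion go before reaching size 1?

For divide and conquer with division factor 2:

Problem sizes at each level:
Level 0: 65536
Level 1: 32768
Level 2: 16384
Level 3: 8192
Level 4: 4096
Level 5: 2048
Level 6: 1024
Level 7: 512
Level 8: 256
Level 9: 128
Level 10: 64
Level 11: 32
Level 12: 16
Level 13: 8
Level 14: 4
Level 15: 2
Level 16: 1

The root is level 0 and the size-1 base case is level 16 (the tree spans levels 0 through 16, i.e. 17 levels counting the root), so the depth is the number of divisions: log_2(65536) = 16

The recursion tree depth is log_2(65536) = 16. At each level, the problem size is divided by 2, so it takes 16 divisions to reduce to a base case of size 1. The algorithm makes 1 recursive call at each level.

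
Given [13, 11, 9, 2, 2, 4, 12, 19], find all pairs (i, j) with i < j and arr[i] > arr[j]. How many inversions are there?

Finding inversions in [13, 11, 9, 2, 2, 4, 12, 19]:

(0, 1): arr[0]=13 > arr[1]=11
(0, 2): arr[0]=13 > arr[2]=9
(0, 3): arr[0]=13 > arr[3]=2
(0, 4): arr[0]=13 > arr[4]=2
(0, 5): arr[0]=13 > arr[5]=4
(0, 6): arr[0]=13 > arr[6]=12
(1, 2): arr[1]=11 > arr[2]=9
(1, 3): arr[1]=11 > arr[3]=2
(1, 4): arr[1]=11 > arr[4]=2
(1, 5): arr[1]=11 > arr[5]=4
(2, 3): arr[2]=9 > arr[3]=2
(2, 4): arr[2]=9 > arr[4]=2
(2, 5): arr[2]=9 > arr[5]=4

Total inversions: 13

The array has 13 inversion(s): (0,1), (0,2), (0,3), (0,4), (0,5), (0,6), (1,2), (1,3), (1,4), (1,5), (2,3), (2,4), (2,5). Each pair (i,j) satisfies i < j and arr[i] > arr[j].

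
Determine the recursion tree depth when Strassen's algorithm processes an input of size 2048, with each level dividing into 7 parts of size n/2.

For divide and conquer with division factor 2:

Problem sizes at each level:
Level 0: 2048
Level 1: 1024
Level 2: 512
Level 3: 256
Level 4: 128
Level 5: 64
Level 6: 32
Level 7: 16
Level 8: 8
Level 9: 4
Level 10: 2
Level 11: 1

The root is level 0 and the size-1 base case is level 11 (the tree spans levels 0 through 11, i.e. 12 levels counting the root), so the depth is the number of divisions: log_2(2048) = 11

The recursion tree depth is log_2(2048) = 11. At each level, the problem size is divided by 2, so it takes 11 divisions to reduce to a base case of size 1. The algorithm makes 7 recursive calls at each level.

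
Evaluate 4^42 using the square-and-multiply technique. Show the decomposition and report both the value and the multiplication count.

Computing 4^42 by squaring (build up from 4^1; each line after the first costs one multiplication):

4^1 = 4
4^2 = (4^1)^2 = 4^2 = 16
4^4 = (4^2)^2 = 16^2 = 256
4^5 = 4 * 4^4 = 4 * 256 = 1024
4^10 = (4^5)^2 = 1024^2 = 1048576
4^20 = (4^10)^2 = 1048576^2 = 1099511627776
4^21 = 4 * 4^20 = 4 * 1099511627776 = 4398046511104
4^42 = (4^21)^2 = 4398046511104^2 = 19342813113834066795298816

Result: 19342813113834066795298816
Multiplications needed: 7 (7 lines after 4^1)

4^42 = 19342813113834066795298816. Using exponentiation by squaring, this requires 7 multiplications. The key idea: if the exponent is even, square the half-power; if odd, multiply by the base once.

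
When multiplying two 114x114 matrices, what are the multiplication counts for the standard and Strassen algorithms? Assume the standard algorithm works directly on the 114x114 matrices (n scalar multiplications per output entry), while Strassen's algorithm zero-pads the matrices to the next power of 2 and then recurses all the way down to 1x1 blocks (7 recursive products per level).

Matrix multiplication for 114x114 matrices:

Strassen's algorithm requires power-of-2 dimensions. Pad 114x114 to 128x128 (next power of 2).

Standard algorithm: 114^3 = 1481544 multiplications
Strassen's algorithm: 7^(log2(128)) = 7^7 = 823543 multiplications
Savings: 1481544 - 823543 = 658001 multiplications

Standard: 1481544 multiplications (114^3). Strassen: 823543 multiplications (7^7, after padding to 128x128). Strassen reduces 8 recursive multiplications to 7 at each level.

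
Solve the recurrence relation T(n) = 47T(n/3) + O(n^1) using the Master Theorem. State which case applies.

Master Theorem for T(n) = 47T(n/3) + O(n^1):

a = 47, b = 3, c = 1
log_b(a) = log_3(47) = 3.5046

Case 1: c = 1 < log_3(47) = 3.5046
T(n) = O(n^(log_3 47))

For T(n) = 47T(n/3) + O(n^1): log_3(47) = 3.5046. This is Case 1 of the Master Theorem (c < log_b(a), work dominated by leaves), giving O(n^(log_3 47)).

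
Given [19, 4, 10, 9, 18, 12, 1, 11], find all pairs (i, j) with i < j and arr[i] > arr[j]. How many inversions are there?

Finding inversions in [19, 4, 10, 9, 18, 12, 1, 11]:

(0, 1): arr[0]=19 > arr[1]=4
(0, 2): arr[0]=19 > arr[2]=10
(0, 3): arr[0]=19 > arr[3]=9
(0, 4): arr[0]=19 > arr[4]=18
(0, 5): arr[0]=19 > arr[5]=12
(0, 6): arr[0]=19 > arr[6]=1
(0, 7): arr[0]=19 > arr[7]=11
(1, 6): arr[1]=4 > arr[6]=1
(2, 3): arr[2]=10 > arr[3]=9
(2, 6): arr[2]=10 > arr[6]=1
(3, 6): arr[3]=9 > arr[6]=1
(4, 5): arr[4]=18 > arr[5]=12
(4, 6): arr[4]=18 > arr[6]=1
(4, 7): arr[4]=18 > arr[7]=11
(5, 6): arr[5]=12 > arr[6]=1
(5, 7): arr[5]=12 > arr[7]=11

Total inversions: 16

The array has 16 inversion(s): (0,1), (0,2), (0,3), (0,4), (0,5), (0,6), (0,7), (1,6), (2,3), (2,6), (3,6), (4,5), (4,6), (4,7), (5,6), (5,7). Each pair (i,j) satisfies i < j and arr[i] > arr[j].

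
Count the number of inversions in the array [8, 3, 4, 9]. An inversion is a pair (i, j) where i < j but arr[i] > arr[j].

Finding inversions in [8, 3, 4, 9]:

(0, 1): arr[0]=8 > arr[1]=3
(0, 2): arr[0]=8 > arr[2]=4

Total inversions: 2

The array has 2 inversion(s): (0,1), (0,2). Each pair (i,j) satisfies i < j and arr[i] > arr[j].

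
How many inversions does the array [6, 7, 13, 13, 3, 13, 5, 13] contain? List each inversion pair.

Finding inversions in [6, 7, 13, 13, 3, 13, 5, 13]:

(0, 4): arr[0]=6 > arr[4]=3
(0, 6): arr[0]=6 > arr[6]=5
(1, 4): arr[1]=7 > arr[4]=3
(1, 6): arr[1]=7 > arr[6]=5
(2, 4): arr[2]=13 > arr[4]=3
(2, 6): arr[2]=13 > arr[6]=5
(3, 4): arr[3]=13 > arr[4]=3
(3, 6): arr[3]=13 > arr[6]=5
(5, 6): arr[5]=13 > arr[6]=5

Total inversions: 9

The array has 9 inversion(s): (0,4), (0,6), (1,4), (1,6), (2,4), (2,6), (3,4), (3,6), (5,6). Each pair (i,j) satisfies i < j and arr[i] > arr[j].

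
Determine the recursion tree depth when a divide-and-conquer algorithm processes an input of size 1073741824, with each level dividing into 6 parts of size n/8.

For divide and conquer with division factor 8:

Problem sizes at each level:
Level 0: 1073741824
Level 1: 134217728
Level 2: 16777216
Level 3: 2097152
Level 4: 262144
Level 5: 32768
Level 6: 4096
Level 7: 512
Level 8: 64
Level 9: 8
Level 10: 1

The root is level 0 and the size-1 base case is level 10 (the tree spans levels 0 through 10, i.e. 11 levels counting the root), so the depth is the number of divisions: log_8(1073741824) = 10

The recursion tree depth is log_8(1073741824) = 10. At each level, the problem size is divided by 8, so it takes 10 divisions to reduce to a base case of size 1. The algorithm makes 6 recursive calls at each level.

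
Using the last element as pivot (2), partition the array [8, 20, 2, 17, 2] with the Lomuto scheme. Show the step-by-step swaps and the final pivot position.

Lomuto partition with pivot = 2:

Initial array: [8, 20, 2, 17, 2]

arr[0]=8 > 2: no swap
arr[1]=20 > 2: no swap
arr[2]=2 <= 2: swap with position 0, array becomes [2, 20, 8, 17, 2]
arr[3]=17 > 2: no swap

Place pivot at position 1: [2, 2, 8, 17, 20]
Pivot position: 1

After partitioning with pivot 2, the array becomes [2, 2, 8, 17, 20]. The pivot is placed at index 1. All elements to the left of the pivot are <= 2, and all elements to the right are > 2.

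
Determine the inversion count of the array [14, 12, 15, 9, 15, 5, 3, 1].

Finding inversions in [14, 12, 15, 9, 15, 5, 3, 1]:

(0, 1): arr[0]=14 > arr[1]=12
(0, 3): arr[0]=14 > arr[3]=9
(0, 5): arr[0]=14 > arr[5]=5
(0, 6): arr[0]=14 > arr[6]=3
(0, 7): arr[0]=14 > arr[7]=1
(1, 3): arr[1]=12 > arr[3]=9
(1, 5): arr[1]=12 > arr[5]=5
(1, 6): arr[1]=12 > arr[6]=3
(1, 7): arr[1]=12 > arr[7]=1
(2, 3): arr[2]=15 > arr[3]=9
(2, 5): arr[2]=15 > arr[5]=5
(2, 6): arr[2]=15 > arr[6]=3
(2, 7): arr[2]=15 > arr[7]=1
(3, 5): arr[3]=9 > arr[5]=5
(3, 6): arr[3]=9 > arr[6]=3
(3, 7): arr[3]=9 > arr[7]=1
(4, 5): arr[4]=15 > arr[5]=5
(4, 6): arr[4]=15 > arr[6]=3
(4, 7): arr[4]=15 > arr[7]=1
(5, 6): arr[5]=5 > arr[6]=3
(5, 7): arr[5]=5 > arr[7]=1
(6, 7): arr[6]=3 > arr[7]=1

Total inversions: 22

The array has 22 inversion(s): (0,1), (0,3), (0,5), (0,6), (0,7), (1,3), (1,5), (1,6), (1,7), (2,3), (2,5), (2,6), (2,7), (3,5), (3,6), (3,7), (4,5), (4,6), (4,7), (5,6), (5,7), (6,7). Each pair (i,j) satisfies i < j and arr[i] > arr[j].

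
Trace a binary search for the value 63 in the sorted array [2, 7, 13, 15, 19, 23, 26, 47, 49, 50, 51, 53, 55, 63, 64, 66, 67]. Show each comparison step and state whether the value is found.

Binary search for 63 in [2, 7, 13, 15, 19, 23, 26, 47, 49, 50, 51, 53, 55, 63, 64, 66, 67]:

lo=0, hi=16, mid=8, arr[mid]=49 -> 49 < 63, search right half
lo=9, hi=16, mid=12, arr[mid]=55 -> 55 < 63, search right half
lo=13, hi=16, mid=14, arr[mid]=64 -> 64 > 63, search left half
lo=13, hi=13, mid=13, arr[mid]=63 -> Found target at index 13!

Binary search finds 63 at index 13 after 4 comparisons. The search repeatedly halves the search space by comparing with the middle element.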